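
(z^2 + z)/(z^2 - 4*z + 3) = z*(z + 1)/(z^2 - 4*z + 3)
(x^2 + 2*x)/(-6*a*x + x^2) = (x + 2)/(-6*a + x)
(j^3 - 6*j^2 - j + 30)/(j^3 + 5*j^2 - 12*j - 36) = (j - 5)/(j + 6)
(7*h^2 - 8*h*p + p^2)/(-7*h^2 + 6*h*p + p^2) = (-7*h + p)/(7*h + p)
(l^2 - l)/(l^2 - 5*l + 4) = l/(l - 4)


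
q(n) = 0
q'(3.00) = 0.00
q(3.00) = 0.00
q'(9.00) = 0.00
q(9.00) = 0.00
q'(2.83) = 0.00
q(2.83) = 0.00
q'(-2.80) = 0.00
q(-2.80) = 0.00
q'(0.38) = 0.00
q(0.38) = 0.00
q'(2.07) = 0.00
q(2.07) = 0.00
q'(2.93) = 0.00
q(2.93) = 0.00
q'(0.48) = 0.00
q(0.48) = 0.00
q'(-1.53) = 0.00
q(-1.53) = 0.00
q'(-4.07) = 0.00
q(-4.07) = 0.00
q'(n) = 0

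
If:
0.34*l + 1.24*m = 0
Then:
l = -3.64705882352941*m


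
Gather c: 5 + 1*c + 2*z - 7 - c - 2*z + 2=0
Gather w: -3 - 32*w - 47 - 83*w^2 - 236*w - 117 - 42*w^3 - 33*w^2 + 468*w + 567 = -42*w^3 - 116*w^2 + 200*w + 400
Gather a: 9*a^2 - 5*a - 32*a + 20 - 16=9*a^2 - 37*a + 4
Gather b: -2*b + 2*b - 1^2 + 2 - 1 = 0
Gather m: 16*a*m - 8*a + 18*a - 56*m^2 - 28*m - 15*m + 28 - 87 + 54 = 10*a - 56*m^2 + m*(16*a - 43) - 5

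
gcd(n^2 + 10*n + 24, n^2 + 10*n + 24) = n^2 + 10*n + 24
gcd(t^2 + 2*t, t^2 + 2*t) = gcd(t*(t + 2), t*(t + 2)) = t^2 + 2*t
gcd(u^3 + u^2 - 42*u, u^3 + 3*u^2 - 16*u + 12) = 1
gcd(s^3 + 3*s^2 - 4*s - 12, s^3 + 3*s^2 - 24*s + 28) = s - 2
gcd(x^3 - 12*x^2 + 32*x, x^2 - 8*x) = x^2 - 8*x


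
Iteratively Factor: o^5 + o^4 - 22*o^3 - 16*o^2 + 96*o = (o + 4)*(o^4 - 3*o^3 - 10*o^2 + 24*o) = (o + 3)*(o + 4)*(o^3 - 6*o^2 + 8*o) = (o - 4)*(o + 3)*(o + 4)*(o^2 - 2*o) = (o - 4)*(o - 2)*(o + 3)*(o + 4)*(o)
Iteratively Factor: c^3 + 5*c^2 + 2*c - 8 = (c + 2)*(c^2 + 3*c - 4) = (c + 2)*(c + 4)*(c - 1)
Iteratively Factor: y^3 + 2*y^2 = (y)*(y^2 + 2*y) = y*(y + 2)*(y)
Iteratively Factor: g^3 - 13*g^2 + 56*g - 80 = (g - 5)*(g^2 - 8*g + 16) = (g - 5)*(g - 4)*(g - 4)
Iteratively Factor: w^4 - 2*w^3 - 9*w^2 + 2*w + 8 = (w + 2)*(w^3 - 4*w^2 - w + 4) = (w - 4)*(w + 2)*(w^2 - 1) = (w - 4)*(w + 1)*(w + 2)*(w - 1)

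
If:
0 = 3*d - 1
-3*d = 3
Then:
No Solution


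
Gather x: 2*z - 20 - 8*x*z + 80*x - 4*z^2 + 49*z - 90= x*(80 - 8*z) - 4*z^2 + 51*z - 110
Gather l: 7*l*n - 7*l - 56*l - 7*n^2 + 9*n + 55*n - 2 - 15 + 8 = l*(7*n - 63) - 7*n^2 + 64*n - 9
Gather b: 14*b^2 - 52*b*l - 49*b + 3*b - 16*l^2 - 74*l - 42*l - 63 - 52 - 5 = 14*b^2 + b*(-52*l - 46) - 16*l^2 - 116*l - 120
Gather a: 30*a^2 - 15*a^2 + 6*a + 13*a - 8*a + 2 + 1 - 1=15*a^2 + 11*a + 2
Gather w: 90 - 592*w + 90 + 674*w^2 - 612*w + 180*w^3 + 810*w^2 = 180*w^3 + 1484*w^2 - 1204*w + 180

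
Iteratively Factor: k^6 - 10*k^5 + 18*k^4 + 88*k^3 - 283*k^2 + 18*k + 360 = (k - 3)*(k^5 - 7*k^4 - 3*k^3 + 79*k^2 - 46*k - 120) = (k - 3)*(k + 1)*(k^4 - 8*k^3 + 5*k^2 + 74*k - 120) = (k - 4)*(k - 3)*(k + 1)*(k^3 - 4*k^2 - 11*k + 30) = (k - 4)*(k - 3)*(k + 1)*(k + 3)*(k^2 - 7*k + 10) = (k - 5)*(k - 4)*(k - 3)*(k + 1)*(k + 3)*(k - 2)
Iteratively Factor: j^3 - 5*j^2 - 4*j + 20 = (j - 2)*(j^2 - 3*j - 10) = (j - 2)*(j + 2)*(j - 5)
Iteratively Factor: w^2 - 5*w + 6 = (w - 2)*(w - 3)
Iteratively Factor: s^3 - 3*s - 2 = (s + 1)*(s^2 - s - 2) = (s - 2)*(s + 1)*(s + 1)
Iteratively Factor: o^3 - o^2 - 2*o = (o - 2)*(o^2 + o) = o*(o - 2)*(o + 1)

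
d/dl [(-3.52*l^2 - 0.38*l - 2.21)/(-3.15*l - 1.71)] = (11.088*l^2 + 12.0384*l - 6.3117)/(9.9225*l^2 + 10.773*l + 2.9241)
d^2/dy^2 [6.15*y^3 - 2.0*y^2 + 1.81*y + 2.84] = 36.9*y - 4.0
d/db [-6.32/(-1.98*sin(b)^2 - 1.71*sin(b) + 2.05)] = -(25.0272*sin(b) + 10.8072)*cos(b)/(1.98*sin(b)^2 + 1.71*sin(b) - 2.05)^2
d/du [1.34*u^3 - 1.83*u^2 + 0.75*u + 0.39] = 4.02*u^2 - 3.66*u + 0.75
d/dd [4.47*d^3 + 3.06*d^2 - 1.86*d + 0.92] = 13.41*d^2 + 6.12*d - 1.86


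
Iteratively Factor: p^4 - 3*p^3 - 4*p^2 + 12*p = (p)*(p^3 - 3*p^2 - 4*p + 12) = p*(p - 3)*(p^2 - 4) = p*(p - 3)*(p + 2)*(p - 2)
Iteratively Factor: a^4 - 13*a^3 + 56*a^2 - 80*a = (a - 5)*(a^3 - 8*a^2 + 16*a) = a*(a - 5)*(a^2 - 8*a + 16) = a*(a - 5)*(a - 4)*(a - 4)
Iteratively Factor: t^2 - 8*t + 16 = (t - 4)*(t - 4)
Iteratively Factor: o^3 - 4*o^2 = (o)*(o^2 - 4*o) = o^2*(o - 4)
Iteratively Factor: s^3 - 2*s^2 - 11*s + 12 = (s - 4)*(s^2 + 2*s - 3) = (s - 4)*(s - 1)*(s + 3)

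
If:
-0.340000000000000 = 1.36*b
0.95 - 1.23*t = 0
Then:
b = -0.25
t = 0.77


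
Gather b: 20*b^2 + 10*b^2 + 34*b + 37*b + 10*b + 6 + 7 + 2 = 30*b^2 + 81*b + 15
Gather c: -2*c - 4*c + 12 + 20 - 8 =24 - 6*c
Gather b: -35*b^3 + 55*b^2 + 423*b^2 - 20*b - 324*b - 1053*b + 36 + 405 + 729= -35*b^3 + 478*b^2 - 1397*b + 1170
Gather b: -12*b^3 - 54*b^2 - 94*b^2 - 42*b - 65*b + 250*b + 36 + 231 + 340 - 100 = -12*b^3 - 148*b^2 + 143*b + 507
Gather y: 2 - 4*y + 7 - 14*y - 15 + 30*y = 12*y - 6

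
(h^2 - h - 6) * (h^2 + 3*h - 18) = h^4 + 2*h^3 - 27*h^2 + 108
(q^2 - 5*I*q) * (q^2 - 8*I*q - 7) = q^4 - 13*I*q^3 - 47*q^2 + 35*I*q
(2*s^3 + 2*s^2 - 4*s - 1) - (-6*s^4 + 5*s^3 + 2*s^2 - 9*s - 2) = 6*s^4 - 3*s^3 + 5*s + 1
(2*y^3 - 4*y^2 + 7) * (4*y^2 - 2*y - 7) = 8*y^5 - 20*y^4 - 6*y^3 + 56*y^2 - 14*y - 49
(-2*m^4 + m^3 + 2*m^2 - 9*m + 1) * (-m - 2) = 2*m^5 + 3*m^4 - 4*m^3 + 5*m^2 + 17*m - 2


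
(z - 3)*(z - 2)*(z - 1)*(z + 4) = z^4 - 2*z^3 - 13*z^2 + 38*z - 24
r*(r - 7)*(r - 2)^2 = r^4 - 11*r^3 + 32*r^2 - 28*r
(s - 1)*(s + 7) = s^2 + 6*s - 7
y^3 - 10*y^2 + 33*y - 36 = (y - 4)*(y - 3)^2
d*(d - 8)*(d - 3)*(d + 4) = d^4 - 7*d^3 - 20*d^2 + 96*d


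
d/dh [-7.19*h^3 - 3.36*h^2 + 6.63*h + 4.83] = -21.57*h^2 - 6.72*h + 6.63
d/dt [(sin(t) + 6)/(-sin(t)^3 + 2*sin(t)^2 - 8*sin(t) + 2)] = 2*(sin(t)^3 + 8*sin(t)^2 - 12*sin(t) + 25)*cos(t)/(sin(t)^3 - 2*sin(t)^2 + 8*sin(t) - 2)^2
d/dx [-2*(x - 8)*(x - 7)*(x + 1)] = -6*x^2 + 56*x - 82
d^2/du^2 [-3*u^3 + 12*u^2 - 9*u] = 24 - 18*u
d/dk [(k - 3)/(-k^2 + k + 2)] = (-k^2 + k + (k - 3)*(2*k - 1) + 2)/(-k^2 + k + 2)^2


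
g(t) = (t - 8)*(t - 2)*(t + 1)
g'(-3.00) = 87.00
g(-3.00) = -110.00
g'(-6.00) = 222.00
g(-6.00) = -560.00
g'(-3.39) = 101.50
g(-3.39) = -146.73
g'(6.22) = 10.11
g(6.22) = -54.23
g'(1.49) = -14.16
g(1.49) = 8.27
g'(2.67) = -20.67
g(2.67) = -13.11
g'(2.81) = -20.89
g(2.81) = -16.02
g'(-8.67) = 387.57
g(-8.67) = -1364.25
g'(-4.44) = 145.06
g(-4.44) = -275.59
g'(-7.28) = 296.04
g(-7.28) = -890.49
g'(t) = (t - 8)*(t - 2) + (t - 8)*(t + 1) + (t - 2)*(t + 1) = 3*t^2 - 18*t + 6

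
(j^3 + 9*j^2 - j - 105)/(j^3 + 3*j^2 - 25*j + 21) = (j + 5)/(j - 1)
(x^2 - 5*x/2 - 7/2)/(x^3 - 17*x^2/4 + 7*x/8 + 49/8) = 4/(4*x - 7)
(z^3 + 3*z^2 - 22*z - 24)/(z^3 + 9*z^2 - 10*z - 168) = (z + 1)/(z + 7)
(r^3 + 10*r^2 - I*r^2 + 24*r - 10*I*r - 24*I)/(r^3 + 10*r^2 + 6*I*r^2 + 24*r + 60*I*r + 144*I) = (r - I)/(r + 6*I)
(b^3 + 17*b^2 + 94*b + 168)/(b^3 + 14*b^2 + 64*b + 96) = (b + 7)/(b + 4)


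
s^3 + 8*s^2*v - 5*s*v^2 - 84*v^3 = (s - 3*v)*(s + 4*v)*(s + 7*v)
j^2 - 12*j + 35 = (j - 7)*(j - 5)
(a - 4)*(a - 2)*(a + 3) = a^3 - 3*a^2 - 10*a + 24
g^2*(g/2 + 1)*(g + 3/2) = g^4/2 + 7*g^3/4 + 3*g^2/2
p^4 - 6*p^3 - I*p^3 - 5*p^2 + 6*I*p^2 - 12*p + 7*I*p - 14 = (p - 7)*(p + 1)*(p - 2*I)*(p + I)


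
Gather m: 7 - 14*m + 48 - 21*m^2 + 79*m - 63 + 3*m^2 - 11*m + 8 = -18*m^2 + 54*m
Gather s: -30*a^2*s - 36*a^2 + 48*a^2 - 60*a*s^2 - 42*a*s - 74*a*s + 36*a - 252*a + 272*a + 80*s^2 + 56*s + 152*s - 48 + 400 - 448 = 12*a^2 + 56*a + s^2*(80 - 60*a) + s*(-30*a^2 - 116*a + 208) - 96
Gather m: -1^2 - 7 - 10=-18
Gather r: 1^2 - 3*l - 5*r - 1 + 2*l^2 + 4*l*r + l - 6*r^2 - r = 2*l^2 - 2*l - 6*r^2 + r*(4*l - 6)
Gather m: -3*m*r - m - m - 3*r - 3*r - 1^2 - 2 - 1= m*(-3*r - 2) - 6*r - 4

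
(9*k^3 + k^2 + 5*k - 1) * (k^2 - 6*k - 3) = 9*k^5 - 53*k^4 - 28*k^3 - 34*k^2 - 9*k + 3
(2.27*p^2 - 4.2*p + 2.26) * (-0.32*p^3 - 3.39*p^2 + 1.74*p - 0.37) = -0.7264*p^5 - 6.3513*p^4 + 17.4646*p^3 - 15.8093*p^2 + 5.4864*p - 0.8362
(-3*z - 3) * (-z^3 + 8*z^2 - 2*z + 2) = 3*z^4 - 21*z^3 - 18*z^2 - 6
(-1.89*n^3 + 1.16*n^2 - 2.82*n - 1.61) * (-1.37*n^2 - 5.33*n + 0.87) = 2.5893*n^5 + 8.4845*n^4 - 3.9637*n^3 + 18.2455*n^2 + 6.1279*n - 1.4007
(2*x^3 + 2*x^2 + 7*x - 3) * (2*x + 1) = 4*x^4 + 6*x^3 + 16*x^2 + x - 3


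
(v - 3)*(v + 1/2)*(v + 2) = v^3 - v^2/2 - 13*v/2 - 3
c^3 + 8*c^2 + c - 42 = (c - 2)*(c + 3)*(c + 7)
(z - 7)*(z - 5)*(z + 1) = z^3 - 11*z^2 + 23*z + 35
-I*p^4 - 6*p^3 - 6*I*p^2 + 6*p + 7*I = (p + 1)*(p - 7*I)*(p + I)*(-I*p + I)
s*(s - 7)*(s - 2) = s^3 - 9*s^2 + 14*s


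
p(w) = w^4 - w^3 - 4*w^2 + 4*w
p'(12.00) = 6388.00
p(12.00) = 18480.00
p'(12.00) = 6388.00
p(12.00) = 18480.00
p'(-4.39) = -357.11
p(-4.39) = 361.37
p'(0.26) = 1.79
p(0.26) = 0.76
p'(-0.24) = 5.69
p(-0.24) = -1.17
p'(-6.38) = -1105.85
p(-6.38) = 1728.20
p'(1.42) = -1.96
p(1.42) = -1.18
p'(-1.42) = -2.14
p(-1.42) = -6.82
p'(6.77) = 1053.50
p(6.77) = 1634.11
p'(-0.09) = 4.69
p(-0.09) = -0.39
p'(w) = 4*w^3 - 3*w^2 - 8*w + 4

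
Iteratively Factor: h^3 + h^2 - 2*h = (h + 2)*(h^2 - h) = h*(h + 2)*(h - 1)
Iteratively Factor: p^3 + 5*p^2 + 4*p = (p + 4)*(p^2 + p) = (p + 1)*(p + 4)*(p)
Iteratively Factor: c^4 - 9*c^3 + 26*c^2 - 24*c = (c - 4)*(c^3 - 5*c^2 + 6*c) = (c - 4)*(c - 3)*(c^2 - 2*c) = c*(c - 4)*(c - 3)*(c - 2)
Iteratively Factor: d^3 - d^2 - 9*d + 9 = (d - 3)*(d^2 + 2*d - 3) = (d - 3)*(d + 3)*(d - 1)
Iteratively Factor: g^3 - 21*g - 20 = (g + 4)*(g^2 - 4*g - 5) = (g - 5)*(g + 4)*(g + 1)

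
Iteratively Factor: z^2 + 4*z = (z + 4)*(z)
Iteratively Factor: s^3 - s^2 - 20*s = (s)*(s^2 - s - 20) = s*(s + 4)*(s - 5)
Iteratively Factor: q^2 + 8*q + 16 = (q + 4)*(q + 4)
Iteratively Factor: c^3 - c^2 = (c)*(c^2 - c) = c^2*(c - 1)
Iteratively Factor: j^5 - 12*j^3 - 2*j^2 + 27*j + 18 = (j + 3)*(j^4 - 3*j^3 - 3*j^2 + 7*j + 6) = (j - 2)*(j + 3)*(j^3 - j^2 - 5*j - 3) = (j - 2)*(j + 1)*(j + 3)*(j^2 - 2*j - 3) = (j - 3)*(j - 2)*(j + 1)*(j + 3)*(j + 1)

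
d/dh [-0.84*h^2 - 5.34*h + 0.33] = -1.68*h - 5.34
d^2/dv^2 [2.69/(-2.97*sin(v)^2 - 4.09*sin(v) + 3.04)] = (94.912884*sin(v)^4 + 98.028711*sin(v)^3 - 0.220849000000015*sin(v)^2 - 162.611038*sin(v) - 138.572122)/(2.97*sin(v)^2 + 4.09*sin(v) - 3.04)^3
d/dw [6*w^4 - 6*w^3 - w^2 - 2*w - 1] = 24*w^3 - 18*w^2 - 2*w - 2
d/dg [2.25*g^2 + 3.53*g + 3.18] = 4.5*g + 3.53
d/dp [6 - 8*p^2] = -16*p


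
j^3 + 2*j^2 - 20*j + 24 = (j - 2)^2*(j + 6)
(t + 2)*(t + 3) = t^2 + 5*t + 6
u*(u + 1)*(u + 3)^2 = u^4 + 7*u^3 + 15*u^2 + 9*u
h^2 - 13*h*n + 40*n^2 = (h - 8*n)*(h - 5*n)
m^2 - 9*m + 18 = (m - 6)*(m - 3)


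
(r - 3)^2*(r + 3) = r^3 - 3*r^2 - 9*r + 27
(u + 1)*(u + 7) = u^2 + 8*u + 7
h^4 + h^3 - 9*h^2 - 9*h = h*(h - 3)*(h + 1)*(h + 3)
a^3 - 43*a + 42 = (a - 6)*(a - 1)*(a + 7)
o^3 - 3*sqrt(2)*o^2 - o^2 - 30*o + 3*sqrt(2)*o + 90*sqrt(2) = (o - 6)*(o + 5)*(o - 3*sqrt(2))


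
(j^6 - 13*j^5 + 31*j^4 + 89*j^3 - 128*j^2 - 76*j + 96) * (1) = j^6 - 13*j^5 + 31*j^4 + 89*j^3 - 128*j^2 - 76*j + 96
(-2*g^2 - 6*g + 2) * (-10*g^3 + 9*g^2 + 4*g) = 20*g^5 + 42*g^4 - 82*g^3 - 6*g^2 + 8*g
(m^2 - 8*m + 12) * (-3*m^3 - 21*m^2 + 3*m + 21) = -3*m^5 + 3*m^4 + 135*m^3 - 255*m^2 - 132*m + 252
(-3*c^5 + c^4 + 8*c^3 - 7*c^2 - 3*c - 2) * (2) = -6*c^5 + 2*c^4 + 16*c^3 - 14*c^2 - 6*c - 4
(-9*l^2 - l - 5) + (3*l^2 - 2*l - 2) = -6*l^2 - 3*l - 7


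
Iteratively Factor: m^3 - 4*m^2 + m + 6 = (m + 1)*(m^2 - 5*m + 6) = (m - 3)*(m + 1)*(m - 2)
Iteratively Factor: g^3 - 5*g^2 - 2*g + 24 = (g - 4)*(g^2 - g - 6) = (g - 4)*(g + 2)*(g - 3)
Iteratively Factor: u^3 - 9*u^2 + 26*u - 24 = (u - 3)*(u^2 - 6*u + 8) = (u - 4)*(u - 3)*(u - 2)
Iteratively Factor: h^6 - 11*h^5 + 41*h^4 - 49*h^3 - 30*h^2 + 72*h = (h + 1)*(h^5 - 12*h^4 + 53*h^3 - 102*h^2 + 72*h) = (h - 4)*(h + 1)*(h^4 - 8*h^3 + 21*h^2 - 18*h) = (h - 4)*(h - 2)*(h + 1)*(h^3 - 6*h^2 + 9*h) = (h - 4)*(h - 3)*(h - 2)*(h + 1)*(h^2 - 3*h) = h*(h - 4)*(h - 3)*(h - 2)*(h + 1)*(h - 3)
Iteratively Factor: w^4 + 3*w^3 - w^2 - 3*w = (w + 3)*(w^3 - w) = (w - 1)*(w + 3)*(w^2 + w) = w*(w - 1)*(w + 3)*(w + 1)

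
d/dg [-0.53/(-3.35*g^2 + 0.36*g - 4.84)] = (0.1908 - 3.551*g)/(3.35*g^2 - 0.36*g + 4.84)^2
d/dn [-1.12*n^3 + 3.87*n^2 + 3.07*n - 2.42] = -3.36*n^2 + 7.74*n + 3.07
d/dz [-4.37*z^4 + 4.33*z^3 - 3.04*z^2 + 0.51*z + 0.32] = -17.48*z^3 + 12.99*z^2 - 6.08*z + 0.51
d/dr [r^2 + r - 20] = 2*r + 1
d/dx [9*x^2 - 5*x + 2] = 18*x - 5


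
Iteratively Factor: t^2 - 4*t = (t)*(t - 4)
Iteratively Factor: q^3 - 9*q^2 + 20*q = (q - 5)*(q^2 - 4*q) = (q - 5)*(q - 4)*(q)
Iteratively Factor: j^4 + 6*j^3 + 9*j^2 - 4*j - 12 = (j - 1)*(j^3 + 7*j^2 + 16*j + 12) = (j - 1)*(j + 2)*(j^2 + 5*j + 6) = (j - 1)*(j + 2)*(j + 3)*(j + 2)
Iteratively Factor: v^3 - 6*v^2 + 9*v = (v - 3)*(v^2 - 3*v) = (v - 3)^2*(v)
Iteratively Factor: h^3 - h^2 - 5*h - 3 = (h - 3)*(h^2 + 2*h + 1) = (h - 3)*(h + 1)*(h + 1)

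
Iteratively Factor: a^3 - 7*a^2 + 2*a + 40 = (a + 2)*(a^2 - 9*a + 20) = (a - 5)*(a + 2)*(a - 4)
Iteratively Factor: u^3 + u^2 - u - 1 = (u + 1)*(u^2 - 1) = (u - 1)*(u + 1)*(u + 1)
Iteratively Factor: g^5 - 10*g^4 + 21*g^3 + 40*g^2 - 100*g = (g + 2)*(g^4 - 12*g^3 + 45*g^2 - 50*g) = (g - 5)*(g + 2)*(g^3 - 7*g^2 + 10*g) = (g - 5)*(g - 2)*(g + 2)*(g^2 - 5*g) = (g - 5)^2*(g - 2)*(g + 2)*(g)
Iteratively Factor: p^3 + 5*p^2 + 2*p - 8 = (p + 2)*(p^2 + 3*p - 4) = (p + 2)*(p + 4)*(p - 1)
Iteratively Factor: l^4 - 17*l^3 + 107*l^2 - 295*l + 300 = (l - 4)*(l^3 - 13*l^2 + 55*l - 75) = (l - 4)*(l - 3)*(l^2 - 10*l + 25) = (l - 5)*(l - 4)*(l - 3)*(l - 5)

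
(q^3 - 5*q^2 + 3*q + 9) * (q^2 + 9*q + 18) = q^5 + 4*q^4 - 24*q^3 - 54*q^2 + 135*q + 162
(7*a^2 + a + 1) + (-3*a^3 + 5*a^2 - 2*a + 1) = -3*a^3 + 12*a^2 - a + 2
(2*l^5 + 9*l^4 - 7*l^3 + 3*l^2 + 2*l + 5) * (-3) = -6*l^5 - 27*l^4 + 21*l^3 - 9*l^2 - 6*l - 15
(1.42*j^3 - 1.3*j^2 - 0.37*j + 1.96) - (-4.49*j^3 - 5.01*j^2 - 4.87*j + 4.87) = 5.91*j^3 + 3.71*j^2 + 4.5*j - 2.91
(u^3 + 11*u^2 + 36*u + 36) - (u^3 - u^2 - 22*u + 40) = 12*u^2 + 58*u - 4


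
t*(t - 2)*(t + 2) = t^3 - 4*t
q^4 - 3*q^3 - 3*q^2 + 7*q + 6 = (q - 3)*(q - 2)*(q + 1)^2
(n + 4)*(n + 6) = n^2 + 10*n + 24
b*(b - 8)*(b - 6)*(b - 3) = b^4 - 17*b^3 + 90*b^2 - 144*b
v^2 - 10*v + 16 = (v - 8)*(v - 2)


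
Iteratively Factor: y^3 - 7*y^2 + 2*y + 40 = (y + 2)*(y^2 - 9*y + 20) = (y - 5)*(y + 2)*(y - 4)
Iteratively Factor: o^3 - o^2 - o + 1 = (o + 1)*(o^2 - 2*o + 1) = (o - 1)*(o + 1)*(o - 1)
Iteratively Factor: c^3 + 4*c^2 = (c)*(c^2 + 4*c) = c^2*(c + 4)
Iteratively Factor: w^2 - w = (w - 1)*(w)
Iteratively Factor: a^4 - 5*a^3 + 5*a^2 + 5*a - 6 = (a - 1)*(a^3 - 4*a^2 + a + 6) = (a - 1)*(a + 1)*(a^2 - 5*a + 6) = (a - 2)*(a - 1)*(a + 1)*(a - 3)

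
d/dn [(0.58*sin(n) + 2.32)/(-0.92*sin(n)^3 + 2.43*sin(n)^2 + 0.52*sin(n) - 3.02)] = (1.0672*sin(n)^3 + 4.9938*sin(n)^2 - 11.2752*sin(n) - 2.958)*cos(n)/(0.8464*sin(n)^6 - 4.4712*sin(n)^5 + 4.9481*sin(n)^4 + 8.084*sin(n)^3 - 14.4068*sin(n)^2 - 3.1408*sin(n) + 9.1204)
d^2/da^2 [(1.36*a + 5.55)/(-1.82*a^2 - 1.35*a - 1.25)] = (-(1.36*a + 5.55)*(3.64*a + 1.35)*(7.28*a + 2.7) + (14.8512*a + 23.874)*(1.82*a^2 + 1.35*a + 1.25))/(1.82*a^2 + 1.35*a + 1.25)^3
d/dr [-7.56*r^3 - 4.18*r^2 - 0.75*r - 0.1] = -22.68*r^2 - 8.36*r - 0.75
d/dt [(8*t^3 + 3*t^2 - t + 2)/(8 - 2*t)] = (-16*t^3 + 93*t^2 + 24*t - 2)/(2*(t^2 - 8*t + 16))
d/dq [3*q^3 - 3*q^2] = 3*q*(3*q - 2)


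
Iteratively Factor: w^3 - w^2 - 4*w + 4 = (w - 2)*(w^2 + w - 2) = (w - 2)*(w + 2)*(w - 1)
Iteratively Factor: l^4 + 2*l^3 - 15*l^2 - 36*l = (l)*(l^3 + 2*l^2 - 15*l - 36) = l*(l + 3)*(l^2 - l - 12) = l*(l - 4)*(l + 3)*(l + 3)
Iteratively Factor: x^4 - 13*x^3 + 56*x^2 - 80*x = (x - 4)*(x^3 - 9*x^2 + 20*x) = (x - 4)^2*(x^2 - 5*x) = (x - 5)*(x - 4)^2*(x)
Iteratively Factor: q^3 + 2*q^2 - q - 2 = (q + 1)*(q^2 + q - 2) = (q + 1)*(q + 2)*(q - 1)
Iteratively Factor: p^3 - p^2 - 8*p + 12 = (p + 3)*(p^2 - 4*p + 4) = (p - 2)*(p + 3)*(p - 2)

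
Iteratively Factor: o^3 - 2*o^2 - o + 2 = (o - 2)*(o^2 - 1) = (o - 2)*(o + 1)*(o - 1)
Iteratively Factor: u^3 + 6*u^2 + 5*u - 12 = (u - 1)*(u^2 + 7*u + 12) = (u - 1)*(u + 3)*(u + 4)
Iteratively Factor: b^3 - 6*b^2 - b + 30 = (b - 5)*(b^2 - b - 6) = (b - 5)*(b + 2)*(b - 3)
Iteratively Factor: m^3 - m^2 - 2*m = (m + 1)*(m^2 - 2*m) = (m - 2)*(m + 1)*(m)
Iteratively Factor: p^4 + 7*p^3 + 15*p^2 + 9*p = (p + 3)*(p^3 + 4*p^2 + 3*p) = (p + 1)*(p + 3)*(p^2 + 3*p) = (p + 1)*(p + 3)^2*(p)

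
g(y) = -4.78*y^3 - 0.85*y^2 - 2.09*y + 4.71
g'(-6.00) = -508.13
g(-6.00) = 1019.13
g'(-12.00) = -2046.65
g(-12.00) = 8167.23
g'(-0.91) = -12.42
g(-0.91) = 9.51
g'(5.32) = -416.99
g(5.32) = -750.18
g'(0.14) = -2.61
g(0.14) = 4.39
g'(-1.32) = -24.83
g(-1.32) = 16.98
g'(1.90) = -57.09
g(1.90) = -35.12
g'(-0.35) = -3.25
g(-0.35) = 5.54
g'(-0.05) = -2.04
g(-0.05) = 4.81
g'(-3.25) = -148.03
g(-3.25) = 166.61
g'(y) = -14.34*y^2 - 1.7*y - 2.09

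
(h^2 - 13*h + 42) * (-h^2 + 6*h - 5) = -h^4 + 19*h^3 - 125*h^2 + 317*h - 210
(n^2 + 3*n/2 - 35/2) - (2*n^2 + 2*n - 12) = -n^2 - n/2 - 11/2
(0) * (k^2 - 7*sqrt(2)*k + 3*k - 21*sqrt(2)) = 0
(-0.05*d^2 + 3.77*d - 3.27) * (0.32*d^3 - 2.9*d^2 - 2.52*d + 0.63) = -0.016*d^5 + 1.3514*d^4 - 11.8534*d^3 - 0.0489000000000003*d^2 + 10.6155*d - 2.0601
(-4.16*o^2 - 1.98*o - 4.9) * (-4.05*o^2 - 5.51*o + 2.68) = 16.848*o^4 + 30.9406*o^3 + 19.606*o^2 + 21.6926*o - 13.132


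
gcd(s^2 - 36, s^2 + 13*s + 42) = s + 6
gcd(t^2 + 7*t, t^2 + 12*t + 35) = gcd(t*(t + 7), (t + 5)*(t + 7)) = t + 7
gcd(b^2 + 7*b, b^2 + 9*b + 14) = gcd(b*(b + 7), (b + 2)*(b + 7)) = b + 7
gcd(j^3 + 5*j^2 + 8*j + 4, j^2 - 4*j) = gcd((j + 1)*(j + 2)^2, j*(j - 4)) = 1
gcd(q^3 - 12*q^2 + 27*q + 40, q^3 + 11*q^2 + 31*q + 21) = q + 1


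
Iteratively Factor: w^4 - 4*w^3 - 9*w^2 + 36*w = (w)*(w^3 - 4*w^2 - 9*w + 36) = w*(w - 4)*(w^2 - 9) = w*(w - 4)*(w - 3)*(w + 3)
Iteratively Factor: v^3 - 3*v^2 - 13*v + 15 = (v + 3)*(v^2 - 6*v + 5) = (v - 5)*(v + 3)*(v - 1)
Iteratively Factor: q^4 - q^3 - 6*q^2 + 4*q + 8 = (q + 1)*(q^3 - 2*q^2 - 4*q + 8) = (q - 2)*(q + 1)*(q^2 - 4) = (q - 2)*(q + 1)*(q + 2)*(q - 2)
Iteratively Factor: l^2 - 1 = (l + 1)*(l - 1)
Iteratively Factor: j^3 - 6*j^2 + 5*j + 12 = (j + 1)*(j^2 - 7*j + 12) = (j - 3)*(j + 1)*(j - 4)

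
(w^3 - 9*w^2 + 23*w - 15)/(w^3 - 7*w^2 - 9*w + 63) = (w^2 - 6*w + 5)/(w^2 - 4*w - 21)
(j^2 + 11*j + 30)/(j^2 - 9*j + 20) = (j^2 + 11*j + 30)/(j^2 - 9*j + 20)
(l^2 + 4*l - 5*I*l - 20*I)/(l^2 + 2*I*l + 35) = (l + 4)/(l + 7*I)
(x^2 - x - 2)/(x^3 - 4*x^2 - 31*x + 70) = (x + 1)/(x^2 - 2*x - 35)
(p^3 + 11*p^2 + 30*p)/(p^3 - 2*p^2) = (p^2 + 11*p + 30)/(p*(p - 2))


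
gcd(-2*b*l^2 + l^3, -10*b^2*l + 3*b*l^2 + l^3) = 2*b*l - l^2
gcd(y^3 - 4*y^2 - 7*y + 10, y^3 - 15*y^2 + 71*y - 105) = y - 5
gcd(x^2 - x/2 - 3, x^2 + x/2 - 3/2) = x + 3/2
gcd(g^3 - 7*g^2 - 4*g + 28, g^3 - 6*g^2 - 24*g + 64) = g - 2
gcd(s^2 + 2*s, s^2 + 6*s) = s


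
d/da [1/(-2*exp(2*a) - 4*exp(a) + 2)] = (exp(a) + 1)*exp(a)/(exp(2*a) + 2*exp(a) - 1)^2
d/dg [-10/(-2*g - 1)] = -20/(2*g + 1)^2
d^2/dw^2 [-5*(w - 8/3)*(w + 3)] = -10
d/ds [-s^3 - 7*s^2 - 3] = s*(-3*s - 14)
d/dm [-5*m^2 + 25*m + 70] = 25 - 10*m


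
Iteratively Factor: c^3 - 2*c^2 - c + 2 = (c + 1)*(c^2 - 3*c + 2) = (c - 1)*(c + 1)*(c - 2)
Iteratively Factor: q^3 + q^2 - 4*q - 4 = (q + 2)*(q^2 - q - 2) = (q - 2)*(q + 2)*(q + 1)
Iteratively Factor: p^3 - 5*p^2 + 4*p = (p)*(p^2 - 5*p + 4) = p*(p - 4)*(p - 1)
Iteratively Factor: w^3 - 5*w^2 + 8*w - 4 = (w - 2)*(w^2 - 3*w + 2) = (w - 2)^2*(w - 1)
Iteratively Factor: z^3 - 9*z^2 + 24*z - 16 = (z - 4)*(z^2 - 5*z + 4) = (z - 4)^2*(z - 1)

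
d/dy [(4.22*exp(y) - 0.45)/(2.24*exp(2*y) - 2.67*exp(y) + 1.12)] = (-9.4528*exp(2*y) + 2.016*exp(y) + 3.5249)*exp(y)/(5.0176*exp(4*y) - 11.9616*exp(3*y) + 12.1465*exp(2*y) - 5.9808*exp(y) + 1.2544)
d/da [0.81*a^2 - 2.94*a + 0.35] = 1.62*a - 2.94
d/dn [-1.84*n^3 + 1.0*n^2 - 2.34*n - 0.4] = -5.52*n^2 + 2.0*n - 2.34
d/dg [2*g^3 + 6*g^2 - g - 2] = 6*g^2 + 12*g - 1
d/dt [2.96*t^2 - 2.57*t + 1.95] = 5.92*t - 2.57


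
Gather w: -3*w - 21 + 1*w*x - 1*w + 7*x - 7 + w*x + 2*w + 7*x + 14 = w*(2*x - 2) + 14*x - 14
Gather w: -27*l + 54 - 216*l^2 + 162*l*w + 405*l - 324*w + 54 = -216*l^2 + 378*l + w*(162*l - 324) + 108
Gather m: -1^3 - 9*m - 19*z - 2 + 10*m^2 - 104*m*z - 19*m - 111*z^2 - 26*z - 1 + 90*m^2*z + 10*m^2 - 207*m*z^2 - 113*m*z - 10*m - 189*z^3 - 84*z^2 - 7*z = m^2*(90*z + 20) + m*(-207*z^2 - 217*z - 38) - 189*z^3 - 195*z^2 - 52*z - 4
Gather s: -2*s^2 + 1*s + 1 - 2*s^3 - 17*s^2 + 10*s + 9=-2*s^3 - 19*s^2 + 11*s + 10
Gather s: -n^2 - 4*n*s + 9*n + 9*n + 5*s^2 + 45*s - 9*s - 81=-n^2 + 18*n + 5*s^2 + s*(36 - 4*n) - 81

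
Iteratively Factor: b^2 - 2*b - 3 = (b + 1)*(b - 3)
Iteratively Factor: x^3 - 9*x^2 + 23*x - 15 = (x - 1)*(x^2 - 8*x + 15) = (x - 3)*(x - 1)*(x - 5)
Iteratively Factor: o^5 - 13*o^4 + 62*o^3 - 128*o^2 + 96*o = (o)*(o^4 - 13*o^3 + 62*o^2 - 128*o + 96) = o*(o - 3)*(o^3 - 10*o^2 + 32*o - 32) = o*(o - 4)*(o - 3)*(o^2 - 6*o + 8) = o*(o - 4)*(o - 3)*(o - 2)*(o - 4)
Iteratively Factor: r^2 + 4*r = (r)*(r + 4)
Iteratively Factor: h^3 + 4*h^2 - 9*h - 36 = (h + 4)*(h^2 - 9) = (h - 3)*(h + 4)*(h + 3)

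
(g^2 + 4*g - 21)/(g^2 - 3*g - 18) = (-g^2 - 4*g + 21)/(-g^2 + 3*g + 18)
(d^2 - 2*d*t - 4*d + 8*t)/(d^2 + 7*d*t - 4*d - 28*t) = (d - 2*t)/(d + 7*t)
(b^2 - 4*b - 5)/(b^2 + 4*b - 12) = (b^2 - 4*b - 5)/(b^2 + 4*b - 12)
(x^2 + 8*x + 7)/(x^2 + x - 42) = (x + 1)/(x - 6)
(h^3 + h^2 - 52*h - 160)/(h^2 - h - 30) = (h^2 - 4*h - 32)/(h - 6)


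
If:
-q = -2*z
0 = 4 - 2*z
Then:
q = 4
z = 2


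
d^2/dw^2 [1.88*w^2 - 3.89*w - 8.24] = 3.76000000000000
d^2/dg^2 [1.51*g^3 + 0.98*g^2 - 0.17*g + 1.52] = 9.06*g + 1.96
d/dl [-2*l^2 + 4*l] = 4 - 4*l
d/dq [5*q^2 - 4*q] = 10*q - 4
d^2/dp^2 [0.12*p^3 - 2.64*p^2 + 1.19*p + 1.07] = 0.72*p - 5.28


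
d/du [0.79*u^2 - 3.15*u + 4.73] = 1.58*u - 3.15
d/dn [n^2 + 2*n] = 2*n + 2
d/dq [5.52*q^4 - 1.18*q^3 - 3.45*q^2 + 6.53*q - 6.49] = 22.08*q^3 - 3.54*q^2 - 6.9*q + 6.53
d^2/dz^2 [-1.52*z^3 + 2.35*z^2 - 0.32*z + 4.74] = 4.7 - 9.12*z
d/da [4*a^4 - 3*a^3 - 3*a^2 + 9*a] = 16*a^3 - 9*a^2 - 6*a + 9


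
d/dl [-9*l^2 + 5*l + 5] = 5 - 18*l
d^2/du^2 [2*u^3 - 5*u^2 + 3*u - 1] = 12*u - 10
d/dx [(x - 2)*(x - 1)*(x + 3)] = 3*x^2 - 7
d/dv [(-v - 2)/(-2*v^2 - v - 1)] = (2*v^2 + v - (v + 2)*(4*v + 1) + 1)/(2*v^2 + v + 1)^2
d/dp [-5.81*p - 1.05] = -5.81000000000000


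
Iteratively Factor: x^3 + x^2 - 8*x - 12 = (x + 2)*(x^2 - x - 6) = (x + 2)^2*(x - 3)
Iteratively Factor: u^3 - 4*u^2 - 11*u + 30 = (u + 3)*(u^2 - 7*u + 10) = (u - 2)*(u + 3)*(u - 5)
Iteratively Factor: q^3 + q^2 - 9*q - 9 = (q + 1)*(q^2 - 9) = (q - 3)*(q + 1)*(q + 3)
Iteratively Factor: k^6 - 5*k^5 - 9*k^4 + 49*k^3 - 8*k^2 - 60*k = (k - 2)*(k^5 - 3*k^4 - 15*k^3 + 19*k^2 + 30*k) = k*(k - 2)*(k^4 - 3*k^3 - 15*k^2 + 19*k + 30) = k*(k - 2)^2*(k^3 - k^2 - 17*k - 15) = k*(k - 2)^2*(k + 3)*(k^2 - 4*k - 5) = k*(k - 5)*(k - 2)^2*(k + 3)*(k + 1)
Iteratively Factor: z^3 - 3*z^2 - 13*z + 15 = (z - 5)*(z^2 + 2*z - 3) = (z - 5)*(z - 1)*(z + 3)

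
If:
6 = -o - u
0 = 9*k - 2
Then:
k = 2/9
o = -u - 6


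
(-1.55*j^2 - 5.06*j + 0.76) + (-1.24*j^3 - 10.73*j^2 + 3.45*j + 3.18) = -1.24*j^3 - 12.28*j^2 - 1.61*j + 3.94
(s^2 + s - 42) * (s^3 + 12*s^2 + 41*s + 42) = s^5 + 13*s^4 + 11*s^3 - 421*s^2 - 1680*s - 1764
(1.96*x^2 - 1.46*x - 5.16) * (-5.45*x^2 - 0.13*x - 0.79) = -10.682*x^4 + 7.7022*x^3 + 26.7634*x^2 + 1.8242*x + 4.0764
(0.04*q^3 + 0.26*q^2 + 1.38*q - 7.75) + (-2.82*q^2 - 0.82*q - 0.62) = 0.04*q^3 - 2.56*q^2 + 0.56*q - 8.37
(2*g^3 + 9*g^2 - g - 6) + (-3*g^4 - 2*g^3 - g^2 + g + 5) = -3*g^4 + 8*g^2 - 1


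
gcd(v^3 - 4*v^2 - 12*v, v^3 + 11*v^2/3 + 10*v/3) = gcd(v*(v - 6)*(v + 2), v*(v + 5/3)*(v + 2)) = v^2 + 2*v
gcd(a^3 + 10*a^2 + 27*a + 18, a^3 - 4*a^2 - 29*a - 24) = a^2 + 4*a + 3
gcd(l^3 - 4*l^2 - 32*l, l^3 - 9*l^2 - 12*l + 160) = l^2 - 4*l - 32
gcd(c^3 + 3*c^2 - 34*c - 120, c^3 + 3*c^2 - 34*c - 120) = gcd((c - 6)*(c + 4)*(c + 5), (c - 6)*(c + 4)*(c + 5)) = c^3 + 3*c^2 - 34*c - 120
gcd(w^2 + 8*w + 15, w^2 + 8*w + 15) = w^2 + 8*w + 15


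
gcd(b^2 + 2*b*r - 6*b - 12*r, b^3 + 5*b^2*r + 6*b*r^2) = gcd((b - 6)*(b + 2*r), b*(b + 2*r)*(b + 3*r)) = b + 2*r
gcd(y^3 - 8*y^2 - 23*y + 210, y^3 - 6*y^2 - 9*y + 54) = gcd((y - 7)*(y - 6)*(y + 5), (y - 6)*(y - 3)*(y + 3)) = y - 6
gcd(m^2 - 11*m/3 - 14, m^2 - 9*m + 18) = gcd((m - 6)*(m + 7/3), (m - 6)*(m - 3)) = m - 6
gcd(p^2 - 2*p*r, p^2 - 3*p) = p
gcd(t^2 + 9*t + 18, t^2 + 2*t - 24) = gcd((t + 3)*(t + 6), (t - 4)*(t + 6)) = t + 6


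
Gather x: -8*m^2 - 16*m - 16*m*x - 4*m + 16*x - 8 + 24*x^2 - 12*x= -8*m^2 - 20*m + 24*x^2 + x*(4 - 16*m) - 8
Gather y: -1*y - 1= -y - 1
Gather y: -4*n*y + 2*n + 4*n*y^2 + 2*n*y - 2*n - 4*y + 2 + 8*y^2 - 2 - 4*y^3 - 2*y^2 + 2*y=-4*y^3 + y^2*(4*n + 6) + y*(-2*n - 2)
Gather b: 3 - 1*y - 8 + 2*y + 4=y - 1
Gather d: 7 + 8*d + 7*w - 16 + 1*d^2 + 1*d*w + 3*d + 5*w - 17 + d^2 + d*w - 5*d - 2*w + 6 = 2*d^2 + d*(2*w + 6) + 10*w - 20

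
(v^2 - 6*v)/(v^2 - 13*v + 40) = v*(v - 6)/(v^2 - 13*v + 40)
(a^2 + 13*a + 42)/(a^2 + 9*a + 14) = (a + 6)/(a + 2)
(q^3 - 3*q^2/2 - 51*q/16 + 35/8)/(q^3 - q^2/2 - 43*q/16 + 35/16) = (q - 2)/(q - 1)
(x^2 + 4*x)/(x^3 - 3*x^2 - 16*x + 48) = x/(x^2 - 7*x + 12)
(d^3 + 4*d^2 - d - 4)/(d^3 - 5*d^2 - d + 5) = (d + 4)/(d - 5)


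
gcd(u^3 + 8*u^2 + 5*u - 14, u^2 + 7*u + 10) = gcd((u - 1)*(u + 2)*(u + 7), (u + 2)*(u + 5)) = u + 2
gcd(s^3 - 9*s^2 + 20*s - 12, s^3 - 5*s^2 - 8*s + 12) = s^2 - 7*s + 6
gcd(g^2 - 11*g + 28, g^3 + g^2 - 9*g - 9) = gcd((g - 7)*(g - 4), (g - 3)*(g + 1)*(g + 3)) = 1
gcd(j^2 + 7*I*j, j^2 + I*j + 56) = 1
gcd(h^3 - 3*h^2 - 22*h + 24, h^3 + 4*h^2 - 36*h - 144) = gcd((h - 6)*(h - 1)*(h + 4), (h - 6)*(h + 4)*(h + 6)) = h^2 - 2*h - 24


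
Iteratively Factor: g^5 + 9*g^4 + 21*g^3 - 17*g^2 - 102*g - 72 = (g + 4)*(g^4 + 5*g^3 + g^2 - 21*g - 18) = (g + 1)*(g + 4)*(g^3 + 4*g^2 - 3*g - 18) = (g + 1)*(g + 3)*(g + 4)*(g^2 + g - 6) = (g - 2)*(g + 1)*(g + 3)*(g + 4)*(g + 3)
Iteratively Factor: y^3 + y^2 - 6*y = (y + 3)*(y^2 - 2*y) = y*(y + 3)*(y - 2)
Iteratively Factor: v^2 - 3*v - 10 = (v + 2)*(v - 5)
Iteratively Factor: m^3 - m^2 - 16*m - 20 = (m + 2)*(m^2 - 3*m - 10) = (m + 2)^2*(m - 5)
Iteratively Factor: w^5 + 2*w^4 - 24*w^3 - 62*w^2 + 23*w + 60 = (w + 1)*(w^4 + w^3 - 25*w^2 - 37*w + 60) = (w + 1)*(w + 3)*(w^3 - 2*w^2 - 19*w + 20) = (w - 1)*(w + 1)*(w + 3)*(w^2 - w - 20) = (w - 1)*(w + 1)*(w + 3)*(w + 4)*(w - 5)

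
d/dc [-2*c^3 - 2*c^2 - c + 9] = -6*c^2 - 4*c - 1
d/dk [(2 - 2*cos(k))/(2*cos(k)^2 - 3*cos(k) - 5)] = 4*(sin(k)^2 + 2*cos(k) - 5)*sin(k)/((cos(k) + 1)^2*(2*cos(k) - 5)^2)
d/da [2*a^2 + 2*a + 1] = 4*a + 2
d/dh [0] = 0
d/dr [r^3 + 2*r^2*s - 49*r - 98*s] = 3*r^2 + 4*r*s - 49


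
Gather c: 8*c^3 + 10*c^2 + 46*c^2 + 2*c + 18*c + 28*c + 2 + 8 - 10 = 8*c^3 + 56*c^2 + 48*c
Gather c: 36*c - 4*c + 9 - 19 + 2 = 32*c - 8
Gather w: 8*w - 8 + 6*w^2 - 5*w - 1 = 6*w^2 + 3*w - 9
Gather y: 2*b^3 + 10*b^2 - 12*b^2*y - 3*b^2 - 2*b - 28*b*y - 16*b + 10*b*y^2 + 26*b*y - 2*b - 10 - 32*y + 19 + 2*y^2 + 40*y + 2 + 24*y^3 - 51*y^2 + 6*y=2*b^3 + 7*b^2 - 20*b + 24*y^3 + y^2*(10*b - 49) + y*(-12*b^2 - 2*b + 14) + 11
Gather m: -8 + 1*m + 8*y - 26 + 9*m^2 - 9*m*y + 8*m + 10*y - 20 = 9*m^2 + m*(9 - 9*y) + 18*y - 54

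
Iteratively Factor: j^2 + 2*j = (j + 2)*(j)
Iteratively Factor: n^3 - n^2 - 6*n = (n)*(n^2 - n - 6) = n*(n + 2)*(n - 3)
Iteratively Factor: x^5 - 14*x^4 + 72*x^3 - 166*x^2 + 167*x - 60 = (x - 4)*(x^4 - 10*x^3 + 32*x^2 - 38*x + 15) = (x - 4)*(x - 1)*(x^3 - 9*x^2 + 23*x - 15) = (x - 5)*(x - 4)*(x - 1)*(x^2 - 4*x + 3) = (x - 5)*(x - 4)*(x - 1)^2*(x - 3)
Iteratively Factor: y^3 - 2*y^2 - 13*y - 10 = (y - 5)*(y^2 + 3*y + 2) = (y - 5)*(y + 1)*(y + 2)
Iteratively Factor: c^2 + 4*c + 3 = (c + 3)*(c + 1)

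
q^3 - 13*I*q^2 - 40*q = q*(q - 8*I)*(q - 5*I)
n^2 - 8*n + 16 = (n - 4)^2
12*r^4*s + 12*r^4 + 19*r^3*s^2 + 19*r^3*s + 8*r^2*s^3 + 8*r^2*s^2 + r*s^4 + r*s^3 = (r + s)*(3*r + s)*(4*r + s)*(r*s + r)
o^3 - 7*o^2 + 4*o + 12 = (o - 6)*(o - 2)*(o + 1)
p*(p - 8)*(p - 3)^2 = p^4 - 14*p^3 + 57*p^2 - 72*p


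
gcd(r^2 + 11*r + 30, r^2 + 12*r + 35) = r + 5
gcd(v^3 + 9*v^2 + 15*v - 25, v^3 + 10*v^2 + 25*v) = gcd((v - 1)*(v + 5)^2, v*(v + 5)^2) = v^2 + 10*v + 25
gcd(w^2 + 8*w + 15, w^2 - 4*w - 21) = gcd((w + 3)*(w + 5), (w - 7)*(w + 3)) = w + 3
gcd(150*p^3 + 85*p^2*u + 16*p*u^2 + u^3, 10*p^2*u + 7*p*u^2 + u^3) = 5*p + u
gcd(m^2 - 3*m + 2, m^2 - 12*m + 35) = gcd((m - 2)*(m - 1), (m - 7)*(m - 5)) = 1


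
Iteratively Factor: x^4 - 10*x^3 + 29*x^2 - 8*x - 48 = (x - 4)*(x^3 - 6*x^2 + 5*x + 12) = (x - 4)*(x - 3)*(x^2 - 3*x - 4) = (x - 4)^2*(x - 3)*(x + 1)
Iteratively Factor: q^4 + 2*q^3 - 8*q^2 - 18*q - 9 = (q + 1)*(q^3 + q^2 - 9*q - 9) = (q + 1)*(q + 3)*(q^2 - 2*q - 3) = (q - 3)*(q + 1)*(q + 3)*(q + 1)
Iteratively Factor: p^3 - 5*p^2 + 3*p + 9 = (p - 3)*(p^2 - 2*p - 3) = (p - 3)*(p + 1)*(p - 3)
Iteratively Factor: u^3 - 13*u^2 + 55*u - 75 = (u - 5)*(u^2 - 8*u + 15) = (u - 5)*(u - 3)*(u - 5)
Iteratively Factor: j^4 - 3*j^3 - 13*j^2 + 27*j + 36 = (j - 3)*(j^3 - 13*j - 12) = (j - 4)*(j - 3)*(j^2 + 4*j + 3) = (j - 4)*(j - 3)*(j + 1)*(j + 3)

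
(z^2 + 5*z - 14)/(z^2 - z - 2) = (z + 7)/(z + 1)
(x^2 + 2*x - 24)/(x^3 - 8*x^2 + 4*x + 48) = (x + 6)/(x^2 - 4*x - 12)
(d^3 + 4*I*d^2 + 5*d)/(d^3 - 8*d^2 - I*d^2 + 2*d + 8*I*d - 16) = d*(d^2 + 4*I*d + 5)/(d^3 - d^2*(8 + I) + 2*d*(1 + 4*I) - 16)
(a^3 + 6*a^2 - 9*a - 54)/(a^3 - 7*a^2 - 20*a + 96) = (a^2 + 9*a + 18)/(a^2 - 4*a - 32)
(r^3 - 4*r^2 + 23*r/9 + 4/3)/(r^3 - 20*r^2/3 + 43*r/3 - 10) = (9*r^2 - 9*r - 4)/(3*(3*r^2 - 11*r + 10))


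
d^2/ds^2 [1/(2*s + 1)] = 8/(2*s + 1)^3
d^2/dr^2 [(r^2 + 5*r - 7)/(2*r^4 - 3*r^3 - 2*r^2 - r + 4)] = 6*(4*r^8 + 34*r^7 - 169*r^6 + 239*r^5 - 37*r^4 - 207*r^3 + 191*r^2 - 58*r - 9)/(8*r^12 - 36*r^11 + 30*r^10 + 33*r^9 + 54*r^8 - 183*r^7 - 26*r^6 + 75*r^5 + 210*r^4 - 97*r^3 - 84*r^2 - 48*r + 64)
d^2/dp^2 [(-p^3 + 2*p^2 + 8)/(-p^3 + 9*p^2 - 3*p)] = 2*(7*p^6 - 9*p^5 - 30*p^4 + 531*p^3 - 2016*p^2 + 648*p - 72)/(p^3*(p^6 - 27*p^5 + 252*p^4 - 891*p^3 + 756*p^2 - 243*p + 27))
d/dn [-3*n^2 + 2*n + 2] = 2 - 6*n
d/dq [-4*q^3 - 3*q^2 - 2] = 6*q*(-2*q - 1)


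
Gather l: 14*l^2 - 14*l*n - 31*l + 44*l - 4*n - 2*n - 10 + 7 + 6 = 14*l^2 + l*(13 - 14*n) - 6*n + 3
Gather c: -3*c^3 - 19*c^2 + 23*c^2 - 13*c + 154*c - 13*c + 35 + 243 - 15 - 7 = -3*c^3 + 4*c^2 + 128*c + 256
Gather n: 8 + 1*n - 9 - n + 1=0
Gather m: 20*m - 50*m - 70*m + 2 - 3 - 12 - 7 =-100*m - 20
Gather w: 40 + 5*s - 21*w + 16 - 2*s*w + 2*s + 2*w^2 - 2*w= 7*s + 2*w^2 + w*(-2*s - 23) + 56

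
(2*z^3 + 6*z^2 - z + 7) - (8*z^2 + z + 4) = 2*z^3 - 2*z^2 - 2*z + 3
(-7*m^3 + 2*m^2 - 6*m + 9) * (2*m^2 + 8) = -14*m^5 + 4*m^4 - 68*m^3 + 34*m^2 - 48*m + 72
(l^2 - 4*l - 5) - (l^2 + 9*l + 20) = -13*l - 25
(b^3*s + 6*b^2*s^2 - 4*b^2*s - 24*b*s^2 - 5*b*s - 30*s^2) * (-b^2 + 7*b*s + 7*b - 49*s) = -b^5*s + b^4*s^2 + 11*b^4*s + 42*b^3*s^3 - 11*b^3*s^2 - 23*b^3*s - 462*b^2*s^3 + 23*b^2*s^2 - 35*b^2*s + 966*b*s^3 + 35*b*s^2 + 1470*s^3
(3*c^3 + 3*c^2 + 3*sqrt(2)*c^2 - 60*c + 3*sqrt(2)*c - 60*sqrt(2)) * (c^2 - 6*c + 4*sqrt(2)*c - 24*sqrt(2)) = 3*c^5 - 15*c^4 + 15*sqrt(2)*c^4 - 75*sqrt(2)*c^3 - 54*c^3 - 390*sqrt(2)*c^2 + 240*c^2 - 624*c + 1800*sqrt(2)*c + 2880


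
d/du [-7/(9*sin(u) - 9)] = 7*cos(u)/(9*(sin(u) - 1)^2)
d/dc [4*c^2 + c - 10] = 8*c + 1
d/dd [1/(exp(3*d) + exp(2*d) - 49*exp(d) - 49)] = (-3*exp(2*d) - 2*exp(d) + 49)*exp(d)/(exp(3*d) + exp(2*d) - 49*exp(d) - 49)^2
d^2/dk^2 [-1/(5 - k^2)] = 2*(3*k^2 + 5)/(k^2 - 5)^3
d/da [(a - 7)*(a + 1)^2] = (a + 1)*(3*a - 13)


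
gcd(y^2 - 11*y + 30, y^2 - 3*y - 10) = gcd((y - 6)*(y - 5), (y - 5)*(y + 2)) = y - 5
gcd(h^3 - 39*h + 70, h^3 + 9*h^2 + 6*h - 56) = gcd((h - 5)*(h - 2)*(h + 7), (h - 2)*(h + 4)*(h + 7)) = h^2 + 5*h - 14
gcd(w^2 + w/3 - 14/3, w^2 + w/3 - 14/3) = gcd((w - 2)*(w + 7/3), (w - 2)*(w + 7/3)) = w^2 + w/3 - 14/3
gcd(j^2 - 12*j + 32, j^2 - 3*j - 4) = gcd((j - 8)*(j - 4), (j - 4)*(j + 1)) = j - 4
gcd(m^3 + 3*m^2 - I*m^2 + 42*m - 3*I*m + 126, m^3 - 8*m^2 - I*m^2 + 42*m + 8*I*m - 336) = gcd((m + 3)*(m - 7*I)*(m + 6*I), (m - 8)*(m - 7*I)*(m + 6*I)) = m^2 - I*m + 42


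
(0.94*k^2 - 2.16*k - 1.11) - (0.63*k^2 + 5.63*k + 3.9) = 0.31*k^2 - 7.79*k - 5.01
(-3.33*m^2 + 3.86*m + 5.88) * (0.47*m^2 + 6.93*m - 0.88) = -1.5651*m^4 - 21.2627*m^3 + 32.4438*m^2 + 37.3516*m - 5.1744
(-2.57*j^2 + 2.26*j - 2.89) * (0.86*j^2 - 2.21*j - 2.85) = -2.2102*j^4 + 7.6233*j^3 - 0.1555*j^2 - 0.0541*j + 8.2365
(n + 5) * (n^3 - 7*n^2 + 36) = n^4 - 2*n^3 - 35*n^2 + 36*n + 180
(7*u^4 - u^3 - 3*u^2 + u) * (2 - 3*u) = -21*u^5 + 17*u^4 + 7*u^3 - 9*u^2 + 2*u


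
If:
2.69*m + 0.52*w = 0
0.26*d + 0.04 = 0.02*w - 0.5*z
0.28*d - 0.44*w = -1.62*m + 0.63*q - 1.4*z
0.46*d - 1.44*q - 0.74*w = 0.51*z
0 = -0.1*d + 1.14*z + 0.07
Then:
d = -0.05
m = 0.05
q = 0.14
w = -0.26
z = -0.07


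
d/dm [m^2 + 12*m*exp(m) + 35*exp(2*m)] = 12*m*exp(m) + 2*m + 70*exp(2*m) + 12*exp(m)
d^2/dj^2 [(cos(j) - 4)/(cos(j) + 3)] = 7*(cos(j)^2 - 3*cos(j) - 2)/(cos(j) + 3)^3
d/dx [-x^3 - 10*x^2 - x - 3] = -3*x^2 - 20*x - 1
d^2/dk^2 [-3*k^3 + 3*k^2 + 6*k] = 6 - 18*k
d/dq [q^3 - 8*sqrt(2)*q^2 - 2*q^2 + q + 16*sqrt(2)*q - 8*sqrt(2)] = 3*q^2 - 16*sqrt(2)*q - 4*q + 1 + 16*sqrt(2)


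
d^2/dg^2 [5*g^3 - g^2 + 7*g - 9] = 30*g - 2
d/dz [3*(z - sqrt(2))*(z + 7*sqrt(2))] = 6*z + 18*sqrt(2)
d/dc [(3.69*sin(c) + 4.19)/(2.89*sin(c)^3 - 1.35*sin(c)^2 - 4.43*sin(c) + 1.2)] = (-21.3282*sin(c)^3 - 31.3458*sin(c)^2 + 11.313*sin(c) + 22.9897)*cos(c)/(8.3521*sin(c)^6 - 7.803*sin(c)^5 - 23.7829*sin(c)^4 + 18.897*sin(c)^3 + 16.3849*sin(c)^2 - 10.632*sin(c) + 1.44)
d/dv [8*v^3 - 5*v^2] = 2*v*(12*v - 5)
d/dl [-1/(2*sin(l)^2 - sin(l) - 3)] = (4*sin(l) - 1)*cos(l)/(sin(l) + cos(2*l) + 2)^2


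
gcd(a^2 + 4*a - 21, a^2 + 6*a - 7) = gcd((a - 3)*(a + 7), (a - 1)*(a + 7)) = a + 7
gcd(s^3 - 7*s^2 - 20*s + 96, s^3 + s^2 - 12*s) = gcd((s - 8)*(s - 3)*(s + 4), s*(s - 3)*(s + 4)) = s^2 + s - 12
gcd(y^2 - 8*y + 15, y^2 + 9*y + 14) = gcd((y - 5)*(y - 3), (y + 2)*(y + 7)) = 1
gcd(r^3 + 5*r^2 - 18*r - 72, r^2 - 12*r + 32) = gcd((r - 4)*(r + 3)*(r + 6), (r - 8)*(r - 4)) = r - 4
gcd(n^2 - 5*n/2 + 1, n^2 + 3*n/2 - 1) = n - 1/2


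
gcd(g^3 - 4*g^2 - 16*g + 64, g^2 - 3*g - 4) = g - 4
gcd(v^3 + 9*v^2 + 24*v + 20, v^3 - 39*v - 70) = v^2 + 7*v + 10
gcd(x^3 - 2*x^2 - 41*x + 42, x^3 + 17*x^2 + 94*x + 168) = x + 6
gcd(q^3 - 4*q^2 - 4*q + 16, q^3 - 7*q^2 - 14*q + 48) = q - 2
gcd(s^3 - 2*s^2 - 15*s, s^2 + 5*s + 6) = s + 3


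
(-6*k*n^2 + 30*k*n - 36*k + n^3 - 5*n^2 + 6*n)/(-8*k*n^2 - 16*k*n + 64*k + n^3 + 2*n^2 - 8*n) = (6*k*n - 18*k - n^2 + 3*n)/(8*k*n + 32*k - n^2 - 4*n)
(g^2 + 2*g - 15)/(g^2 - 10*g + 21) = (g + 5)/(g - 7)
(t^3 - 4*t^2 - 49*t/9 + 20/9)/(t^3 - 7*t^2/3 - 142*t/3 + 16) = (3*t^2 - 11*t - 20)/(3*(t^2 - 2*t - 48))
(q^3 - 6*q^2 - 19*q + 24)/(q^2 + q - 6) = (q^2 - 9*q + 8)/(q - 2)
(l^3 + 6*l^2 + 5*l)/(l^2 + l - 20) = l*(l + 1)/(l - 4)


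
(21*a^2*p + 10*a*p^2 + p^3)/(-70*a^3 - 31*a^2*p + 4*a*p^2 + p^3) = p*(3*a + p)/(-10*a^2 - 3*a*p + p^2)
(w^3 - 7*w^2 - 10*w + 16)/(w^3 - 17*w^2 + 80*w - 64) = (w + 2)/(w - 8)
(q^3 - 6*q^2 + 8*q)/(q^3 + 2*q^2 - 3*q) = (q^2 - 6*q + 8)/(q^2 + 2*q - 3)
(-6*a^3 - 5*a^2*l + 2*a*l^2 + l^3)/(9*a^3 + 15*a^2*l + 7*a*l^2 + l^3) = (-2*a + l)/(3*a + l)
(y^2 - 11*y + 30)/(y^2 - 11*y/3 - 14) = 3*(y - 5)/(3*y + 7)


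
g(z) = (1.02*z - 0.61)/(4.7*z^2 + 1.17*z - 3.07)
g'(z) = (-9.4*z - 1.17)*(1.02*z - 0.61)/(4.7*z^2 + 1.17*z - 3.07)^2 + 1.02/(4.7*z^2 + 1.17*z - 3.07) = (-4.794*z^2 + 5.734*z - 2.4177)/(22.09*z^4 + 10.998*z^3 - 27.4891*z^2 - 7.1838*z + 9.4249)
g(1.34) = 0.11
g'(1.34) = -0.07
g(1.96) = 0.08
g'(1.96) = -0.03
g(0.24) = 0.15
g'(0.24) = -0.21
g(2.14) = 0.08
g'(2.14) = -0.03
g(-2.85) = -0.11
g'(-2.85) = -0.06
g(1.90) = 0.08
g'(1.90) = -0.03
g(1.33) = 0.11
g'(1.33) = -0.07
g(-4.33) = -0.06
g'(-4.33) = -0.02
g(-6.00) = -0.04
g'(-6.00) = -0.01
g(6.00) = 0.03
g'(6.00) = -0.00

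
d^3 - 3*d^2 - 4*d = d*(d - 4)*(d + 1)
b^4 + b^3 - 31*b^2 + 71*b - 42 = (b - 3)*(b - 2)*(b - 1)*(b + 7)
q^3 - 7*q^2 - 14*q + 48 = (q - 8)*(q - 2)*(q + 3)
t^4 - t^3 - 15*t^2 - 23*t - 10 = (t - 5)*(t + 1)^2*(t + 2)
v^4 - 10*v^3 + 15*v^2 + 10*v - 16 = (v - 8)*(v - 2)*(v - 1)*(v + 1)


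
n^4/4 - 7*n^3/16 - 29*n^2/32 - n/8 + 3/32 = (n/4 + 1/4)*(n - 3)*(n - 1/4)*(n + 1/2)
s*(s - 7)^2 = s^3 - 14*s^2 + 49*s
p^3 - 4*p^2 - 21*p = p*(p - 7)*(p + 3)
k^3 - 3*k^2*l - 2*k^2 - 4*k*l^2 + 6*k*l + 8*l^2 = (k - 2)*(k - 4*l)*(k + l)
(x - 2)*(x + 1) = x^2 - x - 2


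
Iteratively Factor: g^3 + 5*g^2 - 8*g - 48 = (g + 4)*(g^2 + g - 12) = (g + 4)^2*(g - 3)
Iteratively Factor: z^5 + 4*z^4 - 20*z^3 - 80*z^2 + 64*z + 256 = (z + 4)*(z^4 - 20*z^2 + 64) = (z - 2)*(z + 4)*(z^3 + 2*z^2 - 16*z - 32) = (z - 4)*(z - 2)*(z + 4)*(z^2 + 6*z + 8) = (z - 4)*(z - 2)*(z + 4)^2*(z + 2)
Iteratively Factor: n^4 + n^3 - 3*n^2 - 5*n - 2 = (n + 1)*(n^3 - 3*n - 2) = (n - 2)*(n + 1)*(n^2 + 2*n + 1) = (n - 2)*(n + 1)^2*(n + 1)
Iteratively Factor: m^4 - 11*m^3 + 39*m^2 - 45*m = (m - 3)*(m^3 - 8*m^2 + 15*m) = m*(m - 3)*(m^2 - 8*m + 15) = m*(m - 3)^2*(m - 5)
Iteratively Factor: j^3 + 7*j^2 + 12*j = (j + 3)*(j^2 + 4*j) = (j + 3)*(j + 4)*(j)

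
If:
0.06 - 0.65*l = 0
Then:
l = 0.09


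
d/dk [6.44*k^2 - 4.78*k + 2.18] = 12.88*k - 4.78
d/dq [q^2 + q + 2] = 2*q + 1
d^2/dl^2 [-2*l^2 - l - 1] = -4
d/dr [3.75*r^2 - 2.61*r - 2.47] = 7.5*r - 2.61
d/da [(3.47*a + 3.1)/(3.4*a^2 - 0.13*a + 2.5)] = (-11.798*a^2 - 21.08*a + 9.078)/(11.56*a^4 - 0.884*a^3 + 17.0169*a^2 - 0.65*a + 6.25)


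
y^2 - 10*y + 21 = (y - 7)*(y - 3)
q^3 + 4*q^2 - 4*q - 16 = (q - 2)*(q + 2)*(q + 4)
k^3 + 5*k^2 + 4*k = k*(k + 1)*(k + 4)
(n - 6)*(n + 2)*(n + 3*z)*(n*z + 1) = n^4*z + 3*n^3*z^2 - 4*n^3*z + n^3 - 12*n^2*z^2 - 9*n^2*z - 4*n^2 - 36*n*z^2 - 12*n*z - 12*n - 36*z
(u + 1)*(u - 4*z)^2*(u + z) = u^4 - 7*u^3*z + u^3 + 8*u^2*z^2 - 7*u^2*z + 16*u*z^3 + 8*u*z^2 + 16*z^3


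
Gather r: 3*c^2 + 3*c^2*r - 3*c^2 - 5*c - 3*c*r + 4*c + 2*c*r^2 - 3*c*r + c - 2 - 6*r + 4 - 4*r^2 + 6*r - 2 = r^2*(2*c - 4) + r*(3*c^2 - 6*c)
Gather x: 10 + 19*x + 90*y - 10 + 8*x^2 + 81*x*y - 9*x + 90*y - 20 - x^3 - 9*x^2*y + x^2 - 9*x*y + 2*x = -x^3 + x^2*(9 - 9*y) + x*(72*y + 12) + 180*y - 20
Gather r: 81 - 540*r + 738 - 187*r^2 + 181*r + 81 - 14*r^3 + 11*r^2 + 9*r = -14*r^3 - 176*r^2 - 350*r + 900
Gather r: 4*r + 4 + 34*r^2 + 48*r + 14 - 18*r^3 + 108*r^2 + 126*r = -18*r^3 + 142*r^2 + 178*r + 18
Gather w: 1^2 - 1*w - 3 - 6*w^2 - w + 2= -6*w^2 - 2*w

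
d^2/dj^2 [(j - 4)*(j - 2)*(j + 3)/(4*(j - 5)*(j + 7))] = (35*j^3 - 453*j^2 + 2769*j - 3439)/(2*(j^6 + 6*j^5 - 93*j^4 - 412*j^3 + 3255*j^2 + 7350*j - 42875))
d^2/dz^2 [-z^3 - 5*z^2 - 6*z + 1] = -6*z - 10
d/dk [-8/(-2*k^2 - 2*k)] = 4*(-2*k - 1)/(k^2*(k + 1)^2)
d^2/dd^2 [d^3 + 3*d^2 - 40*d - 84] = 6*d + 6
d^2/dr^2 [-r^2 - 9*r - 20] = -2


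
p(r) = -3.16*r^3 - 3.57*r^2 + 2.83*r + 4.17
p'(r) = -9.48*r^2 - 7.14*r + 2.83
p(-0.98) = 0.94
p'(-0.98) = 0.72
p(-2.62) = 29.08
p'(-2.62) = -43.54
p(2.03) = -31.23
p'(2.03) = -50.73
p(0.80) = 2.53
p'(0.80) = -8.95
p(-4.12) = 152.90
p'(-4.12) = -128.67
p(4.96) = -455.22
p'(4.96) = -265.81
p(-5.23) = 343.78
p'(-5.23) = -219.13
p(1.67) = -15.78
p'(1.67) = -35.53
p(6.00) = -789.93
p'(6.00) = -381.29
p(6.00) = -789.93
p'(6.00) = -381.29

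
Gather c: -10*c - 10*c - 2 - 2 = -20*c - 4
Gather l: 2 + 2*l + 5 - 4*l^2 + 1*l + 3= -4*l^2 + 3*l + 10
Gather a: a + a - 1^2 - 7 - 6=2*a - 14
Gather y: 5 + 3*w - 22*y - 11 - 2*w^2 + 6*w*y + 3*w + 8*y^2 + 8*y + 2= -2*w^2 + 6*w + 8*y^2 + y*(6*w - 14) - 4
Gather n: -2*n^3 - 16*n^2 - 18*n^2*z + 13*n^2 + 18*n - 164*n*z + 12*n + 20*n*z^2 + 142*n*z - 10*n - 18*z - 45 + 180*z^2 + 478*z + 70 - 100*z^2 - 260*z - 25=-2*n^3 + n^2*(-18*z - 3) + n*(20*z^2 - 22*z + 20) + 80*z^2 + 200*z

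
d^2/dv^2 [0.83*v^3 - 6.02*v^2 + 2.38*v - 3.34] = 4.98*v - 12.04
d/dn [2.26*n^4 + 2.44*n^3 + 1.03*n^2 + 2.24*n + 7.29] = 9.04*n^3 + 7.32*n^2 + 2.06*n + 2.24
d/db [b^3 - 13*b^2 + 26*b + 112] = 3*b^2 - 26*b + 26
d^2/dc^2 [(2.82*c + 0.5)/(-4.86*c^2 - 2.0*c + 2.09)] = (-(2.82*c + 0.5)*(9.72*c + 2.0)*(19.44*c + 4.0) + (82.2312*c + 16.14)*(4.86*c^2 + 2.0*c - 2.09))/(4.86*c^2 + 2.0*c - 2.09)^3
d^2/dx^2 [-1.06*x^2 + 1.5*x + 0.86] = -2.12000000000000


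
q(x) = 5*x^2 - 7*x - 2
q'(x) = 10*x - 7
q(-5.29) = 174.95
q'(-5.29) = -59.90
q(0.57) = -4.37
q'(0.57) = -1.30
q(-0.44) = 2.05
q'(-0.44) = -11.40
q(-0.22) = -0.22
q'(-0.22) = -9.20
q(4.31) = 60.71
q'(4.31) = 36.10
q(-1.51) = 19.97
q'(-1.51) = -22.10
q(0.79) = -4.41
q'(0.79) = 0.90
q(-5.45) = 184.66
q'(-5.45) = -61.50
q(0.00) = -2.00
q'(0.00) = -7.00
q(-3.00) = 64.00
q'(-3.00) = -37.00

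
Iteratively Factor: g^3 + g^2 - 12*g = (g)*(g^2 + g - 12) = g*(g + 4)*(g - 3)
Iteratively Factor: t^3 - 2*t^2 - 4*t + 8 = (t + 2)*(t^2 - 4*t + 4) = (t - 2)*(t + 2)*(t - 2)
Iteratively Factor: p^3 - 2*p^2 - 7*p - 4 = (p + 1)*(p^2 - 3*p - 4) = (p - 4)*(p + 1)*(p + 1)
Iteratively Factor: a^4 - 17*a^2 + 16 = (a + 1)*(a^3 - a^2 - 16*a + 16) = (a - 4)*(a + 1)*(a^2 + 3*a - 4) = (a - 4)*(a - 1)*(a + 1)*(a + 4)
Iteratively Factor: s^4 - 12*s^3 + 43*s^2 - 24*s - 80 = (s - 4)*(s^3 - 8*s^2 + 11*s + 20) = (s - 4)^2*(s^2 - 4*s - 5) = (s - 5)*(s - 4)^2*(s + 1)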